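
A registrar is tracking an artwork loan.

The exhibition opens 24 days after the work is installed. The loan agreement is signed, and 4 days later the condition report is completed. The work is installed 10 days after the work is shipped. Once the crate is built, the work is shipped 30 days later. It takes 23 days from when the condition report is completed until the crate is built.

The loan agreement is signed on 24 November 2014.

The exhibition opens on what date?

The loan agreement is signed: Nov 24, 2014.
The condition report is completed: Nov 24, 2014 + 4 days = Nov 28, 2014.
The crate is built: Nov 28, 2014 + 23 days = Dec 21, 2014.
The work is shipped: Dec 21, 2014 + 30 days = Jan 20, 2015.
The work is installed: Jan 20, 2015 + 10 days = Jan 30, 2015.
The exhibition opens: Jan 30, 2015 + 24 days = Feb 23, 2015.

23 February 2015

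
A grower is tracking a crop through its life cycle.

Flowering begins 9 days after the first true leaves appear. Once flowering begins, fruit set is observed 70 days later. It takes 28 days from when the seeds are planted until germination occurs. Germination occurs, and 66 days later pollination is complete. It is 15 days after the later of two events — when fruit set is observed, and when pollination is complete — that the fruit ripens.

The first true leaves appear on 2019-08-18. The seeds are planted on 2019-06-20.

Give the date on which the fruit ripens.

2019-11-20

The first true leaves appear: Aug 18, 2019.
Flowering begins: Aug 18, 2019 + 9 days = Aug 27, 2019.
Fruit set is observed: Aug 27, 2019 + 70 days = Nov 5, 2019.
The seeds are planted: Jun 20, 2019.
Germination occurs: Jun 20, 2019 + 28 days = Jul 18, 2019.
Pollination is complete: Jul 18, 2019 + 66 days = Sep 22, 2019.
Both prerequisites met — fruit set is observed (Nov 5, 2019), pollination is complete (Sep 22, 2019); the later is Nov 5, 2019.
The fruit ripens: Nov 5, 2019 + 15 days = Nov 20, 2019.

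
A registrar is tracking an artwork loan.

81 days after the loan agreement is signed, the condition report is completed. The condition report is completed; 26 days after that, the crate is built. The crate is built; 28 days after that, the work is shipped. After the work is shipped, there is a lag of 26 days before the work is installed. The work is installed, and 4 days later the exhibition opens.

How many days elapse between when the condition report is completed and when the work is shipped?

54 days

Causal path: the condition report is completed → the crate is built → the work is shipped.
Total delay along the path: 26 + 28 = 54 days.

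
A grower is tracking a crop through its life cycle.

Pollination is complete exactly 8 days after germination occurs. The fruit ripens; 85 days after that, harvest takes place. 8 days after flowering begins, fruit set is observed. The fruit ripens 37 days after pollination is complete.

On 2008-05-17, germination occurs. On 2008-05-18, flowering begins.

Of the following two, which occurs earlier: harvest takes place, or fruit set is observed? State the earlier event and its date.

Fruit set is observed — 2008-05-26

Germination occurs: May 17, 2008.
Pollination is complete: May 17, 2008 + 8 days = May 25, 2008.
The fruit ripens: May 25, 2008 + 37 days = Jul 1, 2008.
Harvest takes place: Jul 1, 2008 + 85 days = Sep 24, 2008.
Flowering begins: May 18, 2008.
Fruit set is observed: May 18, 2008 + 8 days = May 26, 2008.
Comparing: harvest takes place on Sep 24, 2008 vs fruit set is observed on May 26, 2008. Earlier: fruit set is observed.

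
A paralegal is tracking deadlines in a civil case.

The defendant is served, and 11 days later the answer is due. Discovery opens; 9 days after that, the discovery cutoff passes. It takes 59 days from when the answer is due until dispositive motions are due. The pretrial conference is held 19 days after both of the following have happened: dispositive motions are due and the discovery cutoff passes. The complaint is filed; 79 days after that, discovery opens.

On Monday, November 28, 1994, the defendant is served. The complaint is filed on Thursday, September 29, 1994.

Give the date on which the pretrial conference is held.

Saturday, February 25, 1995

The defendant is served: Nov 28, 1994.
The answer is due: Nov 28, 1994 + 11 days = Dec 9, 1994.
Dispositive motions are due: Dec 9, 1994 + 59 days = Feb 6, 1995.
The complaint is filed: Sep 29, 1994.
Discovery opens: Sep 29, 1994 + 79 days = Dec 17, 1994.
The discovery cutoff passes: Dec 17, 1994 + 9 days = Dec 26, 1994.
Both prerequisites met — dispositive motions are due (Feb 6, 1995), the discovery cutoff passes (Dec 26, 1994); the later is Feb 6, 1995.
The pretrial conference is held: Feb 6, 1995 + 19 days = Feb 25, 1995.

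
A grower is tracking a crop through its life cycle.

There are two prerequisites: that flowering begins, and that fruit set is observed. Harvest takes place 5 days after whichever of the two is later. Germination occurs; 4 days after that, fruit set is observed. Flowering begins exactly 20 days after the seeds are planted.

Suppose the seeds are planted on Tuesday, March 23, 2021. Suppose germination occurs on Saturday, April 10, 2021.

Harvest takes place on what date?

The seeds are planted: Mar 23, 2021.
Flowering begins: Mar 23, 2021 + 20 days = Apr 12, 2021.
Germination occurs: Apr 10, 2021.
Fruit set is observed: Apr 10, 2021 + 4 days = Apr 14, 2021.
Both prerequisites met — flowering begins (Apr 12, 2021), fruit set is observed (Apr 14, 2021); the later is Apr 14, 2021.
Harvest takes place: Apr 14, 2021 + 5 days = Apr 19, 2021.

Monday, April 19, 2021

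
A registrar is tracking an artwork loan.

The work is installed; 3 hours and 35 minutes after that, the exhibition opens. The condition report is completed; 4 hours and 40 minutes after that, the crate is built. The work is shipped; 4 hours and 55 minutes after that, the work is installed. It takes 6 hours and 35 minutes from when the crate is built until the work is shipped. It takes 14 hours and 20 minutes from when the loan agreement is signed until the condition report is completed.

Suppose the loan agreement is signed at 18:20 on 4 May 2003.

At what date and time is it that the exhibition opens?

The loan agreement is signed: 18:20 May 4, 2003.
The condition report is completed: 18:20 May 4, 2003 + 14h20m = 08:40 May 5, 2003.
The crate is built: 08:40 May 5, 2003 + 4h40m = 13:20 May 5, 2003.
The work is shipped: 13:20 May 5, 2003 + 6h35m = 19:55 May 5, 2003.
The work is installed: 19:55 May 5, 2003 + 4h55m = 00:50 May 6, 2003.
The exhibition opens: 00:50 May 6, 2003 + 3h35m = 04:25 May 6, 2003.

04:25 on 6 May 2003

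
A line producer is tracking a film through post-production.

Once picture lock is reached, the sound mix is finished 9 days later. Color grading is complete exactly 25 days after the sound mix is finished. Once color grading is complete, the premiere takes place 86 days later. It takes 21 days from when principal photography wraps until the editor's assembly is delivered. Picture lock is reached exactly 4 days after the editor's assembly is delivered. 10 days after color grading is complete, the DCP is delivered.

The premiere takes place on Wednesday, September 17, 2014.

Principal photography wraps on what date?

Friday, April 25, 2014

The premiere takes place: Sep 17, 2014.
Color grading is complete: Sep 17, 2014 − 86 days = Jun 23, 2014.
The sound mix is finished: Jun 23, 2014 − 25 days = May 29, 2014.
Picture lock is reached: May 29, 2014 − 9 days = May 20, 2014.
The editor's assembly is delivered: May 20, 2014 − 4 days = May 16, 2014.
Principal photography wraps: May 16, 2014 − 21 days = Apr 25, 2014.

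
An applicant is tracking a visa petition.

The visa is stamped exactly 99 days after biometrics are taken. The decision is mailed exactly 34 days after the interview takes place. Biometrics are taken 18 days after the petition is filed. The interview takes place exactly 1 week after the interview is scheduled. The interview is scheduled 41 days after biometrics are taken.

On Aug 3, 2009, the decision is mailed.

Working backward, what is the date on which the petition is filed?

Apr 25, 2009

The decision is mailed: Aug 3, 2009.
The interview takes place: Aug 3, 2009 − 34 days = Jun 30, 2009.
The interview is scheduled: Jun 30, 2009 − 1 week = Jun 23, 2009.
Biometrics are taken: Jun 23, 2009 − 41 days = May 13, 2009.
The petition is filed: May 13, 2009 − 18 days = Apr 25, 2009.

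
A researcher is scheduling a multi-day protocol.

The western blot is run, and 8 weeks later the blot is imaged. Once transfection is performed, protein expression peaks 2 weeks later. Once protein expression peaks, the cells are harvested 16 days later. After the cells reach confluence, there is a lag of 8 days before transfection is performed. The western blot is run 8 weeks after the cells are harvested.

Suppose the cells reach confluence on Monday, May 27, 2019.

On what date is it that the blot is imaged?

Thursday, October 24, 2019

The cells reach confluence: May 27, 2019.
Transfection is performed: May 27, 2019 + 8 days = Jun 4, 2019.
Protein expression peaks: Jun 4, 2019 + 2 weeks = Jun 18, 2019.
The cells are harvested: Jun 18, 2019 + 16 days = Jul 4, 2019.
The western blot is run: Jul 4, 2019 + 8 weeks = Aug 29, 2019.
The blot is imaged: Aug 29, 2019 + 8 weeks = Oct 24, 2019.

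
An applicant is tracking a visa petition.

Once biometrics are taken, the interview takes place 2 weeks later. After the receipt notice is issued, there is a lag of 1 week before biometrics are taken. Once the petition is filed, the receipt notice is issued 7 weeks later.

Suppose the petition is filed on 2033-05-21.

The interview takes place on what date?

The petition is filed: May 21, 2033.
The receipt notice is issued: May 21, 2033 + 7 weeks = Jul 9, 2033.
Biometrics are taken: Jul 9, 2033 + 1 week = Jul 16, 2033.
The interview takes place: Jul 16, 2033 + 2 weeks = Jul 30, 2033.

2033-07-30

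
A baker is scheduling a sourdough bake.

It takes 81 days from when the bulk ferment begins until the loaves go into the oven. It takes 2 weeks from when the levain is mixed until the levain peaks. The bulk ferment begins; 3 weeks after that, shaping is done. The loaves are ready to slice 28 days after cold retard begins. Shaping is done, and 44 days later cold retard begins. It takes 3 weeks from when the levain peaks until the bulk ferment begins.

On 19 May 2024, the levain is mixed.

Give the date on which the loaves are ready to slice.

24 September 2024

The levain is mixed: May 19, 2024.
The levain peaks: May 19, 2024 + 2 weeks = Jun 2, 2024.
The bulk ferment begins: Jun 2, 2024 + 3 weeks = Jun 23, 2024.
Shaping is done: Jun 23, 2024 + 3 weeks = Jul 14, 2024.
Cold retard begins: Jul 14, 2024 + 44 days = Aug 27, 2024.
The loaves are ready to slice: Aug 27, 2024 + 28 days = Sep 24, 2024.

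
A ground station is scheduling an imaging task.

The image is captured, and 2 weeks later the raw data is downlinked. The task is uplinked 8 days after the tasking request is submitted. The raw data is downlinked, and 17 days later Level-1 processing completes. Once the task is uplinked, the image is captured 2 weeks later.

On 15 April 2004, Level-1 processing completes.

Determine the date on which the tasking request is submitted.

22 February 2004

Level-1 processing completes: Apr 15, 2004.
The raw data is downlinked: Apr 15, 2004 − 17 days = Mar 29, 2004.
The image is captured: Mar 29, 2004 − 2 weeks = Mar 15, 2004.
The task is uplinked: Mar 15, 2004 − 2 weeks = Mar 1, 2004.
The tasking request is submitted: Mar 1, 2004 − 8 days = Feb 22, 2004.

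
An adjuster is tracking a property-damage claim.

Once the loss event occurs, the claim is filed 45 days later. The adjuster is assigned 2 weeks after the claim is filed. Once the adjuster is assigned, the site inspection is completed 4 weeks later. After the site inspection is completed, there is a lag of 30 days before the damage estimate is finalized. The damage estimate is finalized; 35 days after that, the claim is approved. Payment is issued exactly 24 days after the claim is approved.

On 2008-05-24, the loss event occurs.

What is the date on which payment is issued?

2008-11-16

The loss event occurs: May 24, 2008.
The claim is filed: May 24, 2008 + 45 days = Jul 8, 2008.
The adjuster is assigned: Jul 8, 2008 + 2 weeks = Jul 22, 2008.
The site inspection is completed: Jul 22, 2008 + 4 weeks = Aug 19, 2008.
The damage estimate is finalized: Aug 19, 2008 + 30 days = Sep 18, 2008.
The claim is approved: Sep 18, 2008 + 35 days = Oct 23, 2008.
Payment is issued: Oct 23, 2008 + 24 days = Nov 16, 2008.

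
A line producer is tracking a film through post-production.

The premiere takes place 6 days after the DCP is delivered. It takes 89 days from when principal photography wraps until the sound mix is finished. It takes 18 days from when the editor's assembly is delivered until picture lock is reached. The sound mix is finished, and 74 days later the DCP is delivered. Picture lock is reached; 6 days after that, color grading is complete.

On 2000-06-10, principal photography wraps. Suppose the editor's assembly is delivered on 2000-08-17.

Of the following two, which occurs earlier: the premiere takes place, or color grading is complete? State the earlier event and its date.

Principal photography wraps: Jun 10, 2000.
The sound mix is finished: Jun 10, 2000 + 89 days = Sep 7, 2000.
The DCP is delivered: Sep 7, 2000 + 74 days = Nov 20, 2000.
The premiere takes place: Nov 20, 2000 + 6 days = Nov 26, 2000.
The editor's assembly is delivered: Aug 17, 2000.
Picture lock is reached: Aug 17, 2000 + 18 days = Sep 4, 2000.
Color grading is complete: Sep 4, 2000 + 6 days = Sep 10, 2000.
Comparing: the premiere takes place on Nov 26, 2000 vs color grading is complete on Sep 10, 2000. Earlier: color grading is complete.

Color grading is complete — 2000-09-10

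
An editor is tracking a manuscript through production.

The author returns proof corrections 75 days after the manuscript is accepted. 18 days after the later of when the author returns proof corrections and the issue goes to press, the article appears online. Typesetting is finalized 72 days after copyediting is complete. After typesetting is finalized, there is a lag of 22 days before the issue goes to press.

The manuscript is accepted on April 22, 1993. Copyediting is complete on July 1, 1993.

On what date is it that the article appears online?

October 21, 1993

The manuscript is accepted: Apr 22, 1993.
The author returns proof corrections: Apr 22, 1993 + 75 days = Jul 6, 1993.
Copyediting is complete: Jul 1, 1993.
Typesetting is finalized: Jul 1, 1993 + 72 days = Sep 11, 1993.
The issue goes to press: Sep 11, 1993 + 22 days = Oct 3, 1993.
Both prerequisites met — the author returns proof corrections (Jul 6, 1993), the issue goes to press (Oct 3, 1993); the later is Oct 3, 1993.
The article appears online: Oct 3, 1993 + 18 days = Oct 21, 1993.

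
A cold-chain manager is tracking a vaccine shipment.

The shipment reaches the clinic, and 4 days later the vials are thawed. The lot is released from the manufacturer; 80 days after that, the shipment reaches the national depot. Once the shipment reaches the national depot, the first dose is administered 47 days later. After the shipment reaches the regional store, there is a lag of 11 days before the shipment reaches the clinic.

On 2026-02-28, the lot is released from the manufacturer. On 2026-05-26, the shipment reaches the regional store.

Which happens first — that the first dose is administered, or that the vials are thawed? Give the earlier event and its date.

The vials are thawed — 2026-06-10

The lot is released from the manufacturer: Feb 28, 2026.
The shipment reaches the national depot: Feb 28, 2026 + 80 days = May 19, 2026.
The first dose is administered: May 19, 2026 + 47 days = Jul 5, 2026.
The shipment reaches the regional store: May 26, 2026.
The shipment reaches the clinic: May 26, 2026 + 11 days = Jun 6, 2026.
The vials are thawed: Jun 6, 2026 + 4 days = Jun 10, 2026.
Comparing: the first dose is administered on Jul 5, 2026 vs the vials are thawed on Jun 10, 2026. Earlier: the vials are thawed.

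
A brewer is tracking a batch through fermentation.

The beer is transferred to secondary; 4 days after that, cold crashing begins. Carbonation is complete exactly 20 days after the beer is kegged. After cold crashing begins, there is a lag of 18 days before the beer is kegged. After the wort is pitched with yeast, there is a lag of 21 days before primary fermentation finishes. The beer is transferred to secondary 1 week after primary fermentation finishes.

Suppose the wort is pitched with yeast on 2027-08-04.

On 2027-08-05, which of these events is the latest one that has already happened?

The wort is pitched with yeast: Aug 4, 2027.
Primary fermentation finishes: Aug 4, 2027 + 21 days = Aug 25, 2027.
The beer is transferred to secondary: Aug 25, 2027 + 1 week = Sep 1, 2027.
Cold crashing begins: Sep 1, 2027 + 4 days = Sep 5, 2027.
The beer is kegged: Sep 5, 2027 + 18 days = Sep 23, 2027.
Carbonation is complete: Sep 23, 2027 + 20 days = Oct 13, 2027.
Aug 5, 2027 falls between when the wort is pitched with yeast (Aug 4, 2027) and when primary fermentation finishes (Aug 25, 2027).

The wort is pitched with yeast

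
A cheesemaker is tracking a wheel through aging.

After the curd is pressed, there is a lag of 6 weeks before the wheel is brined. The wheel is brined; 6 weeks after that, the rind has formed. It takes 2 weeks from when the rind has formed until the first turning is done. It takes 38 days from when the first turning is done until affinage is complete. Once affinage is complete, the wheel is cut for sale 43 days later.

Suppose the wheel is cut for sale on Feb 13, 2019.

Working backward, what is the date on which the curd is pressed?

Aug 18, 2018

The wheel is cut for sale: Feb 13, 2019.
Affinage is complete: Feb 13, 2019 − 43 days = Jan 1, 2019.
The first turning is done: Jan 1, 2019 − 38 days = Nov 24, 2018.
The rind has formed: Nov 24, 2018 − 2 weeks = Nov 10, 2018.
The wheel is brined: Nov 10, 2018 − 6 weeks = Sep 29, 2018.
The curd is pressed: Sep 29, 2018 − 6 weeks = Aug 18, 2018.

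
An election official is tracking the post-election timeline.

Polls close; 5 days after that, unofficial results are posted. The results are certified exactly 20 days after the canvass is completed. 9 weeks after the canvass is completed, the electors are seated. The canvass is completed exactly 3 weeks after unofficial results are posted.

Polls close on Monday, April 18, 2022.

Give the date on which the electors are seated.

Saturday, July 16, 2022

Polls close: Apr 18, 2022.
Unofficial results are posted: Apr 18, 2022 + 5 days = Apr 23, 2022.
The canvass is completed: Apr 23, 2022 + 3 weeks = May 14, 2022.
The electors are seated: May 14, 2022 + 9 weeks = Jul 16, 2022.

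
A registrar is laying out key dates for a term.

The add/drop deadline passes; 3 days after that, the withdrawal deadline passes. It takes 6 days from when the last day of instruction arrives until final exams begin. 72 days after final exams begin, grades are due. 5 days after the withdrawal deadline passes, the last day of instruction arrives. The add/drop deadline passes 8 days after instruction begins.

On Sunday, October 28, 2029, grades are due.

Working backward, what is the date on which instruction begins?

Grades are due: Oct 28, 2029.
Final exams begin: Oct 28, 2029 − 72 days = Aug 17, 2029.
The last day of instruction arrives: Aug 17, 2029 − 6 days = Aug 11, 2029.
The withdrawal deadline passes: Aug 11, 2029 − 5 days = Aug 6, 2029.
The add/drop deadline passes: Aug 6, 2029 − 3 days = Aug 3, 2029.
Instruction begins: Aug 3, 2029 − 8 days = Jul 26, 2029.

Thursday, July 26, 2029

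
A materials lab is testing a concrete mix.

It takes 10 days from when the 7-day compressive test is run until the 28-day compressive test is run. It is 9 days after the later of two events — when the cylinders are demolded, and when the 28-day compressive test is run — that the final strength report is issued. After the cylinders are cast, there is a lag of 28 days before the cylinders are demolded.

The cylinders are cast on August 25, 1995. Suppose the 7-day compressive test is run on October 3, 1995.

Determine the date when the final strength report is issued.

October 22, 1995

The cylinders are cast: Aug 25, 1995.
The cylinders are demolded: Aug 25, 1995 + 28 days = Sep 22, 1995.
The 7-day compressive test is run: Oct 3, 1995.
The 28-day compressive test is run: Oct 3, 1995 + 10 days = Oct 13, 1995.
Both prerequisites met — the cylinders are demolded (Sep 22, 1995), the 28-day compressive test is run (Oct 13, 1995); the later is Oct 13, 1995.
The final strength report is issued: Oct 13, 1995 + 9 days = Oct 22, 1995.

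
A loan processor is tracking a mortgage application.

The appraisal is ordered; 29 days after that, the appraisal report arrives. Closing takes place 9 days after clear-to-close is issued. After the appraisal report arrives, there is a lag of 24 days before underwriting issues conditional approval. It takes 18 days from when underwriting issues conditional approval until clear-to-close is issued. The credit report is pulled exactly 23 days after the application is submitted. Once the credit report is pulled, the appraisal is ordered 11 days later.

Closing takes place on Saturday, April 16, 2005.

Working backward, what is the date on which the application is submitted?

Thursday, December 23, 2004

Closing takes place: Apr 16, 2005.
Clear-to-close is issued: Apr 16, 2005 − 9 days = Apr 7, 2005.
Underwriting issues conditional approval: Apr 7, 2005 − 18 days = Mar 20, 2005.
The appraisal report arrives: Mar 20, 2005 − 24 days = Feb 24, 2005.
The appraisal is ordered: Feb 24, 2005 − 29 days = Jan 26, 2005.
The credit report is pulled: Jan 26, 2005 − 11 days = Jan 15, 2005.
The application is submitted: Jan 15, 2005 − 23 days = Dec 23, 2004.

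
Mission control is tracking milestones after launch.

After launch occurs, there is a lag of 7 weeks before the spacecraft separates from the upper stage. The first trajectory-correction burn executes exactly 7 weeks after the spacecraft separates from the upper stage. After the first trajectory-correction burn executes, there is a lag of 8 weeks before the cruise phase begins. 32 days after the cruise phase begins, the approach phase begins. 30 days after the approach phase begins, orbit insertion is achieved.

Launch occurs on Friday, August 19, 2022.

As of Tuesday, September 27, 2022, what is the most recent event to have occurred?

Launch occurs: Aug 19, 2022.
The spacecraft separates from the upper stage: Aug 19, 2022 + 7 weeks = Oct 7, 2022.
The first trajectory-correction burn executes: Oct 7, 2022 + 7 weeks = Nov 25, 2022.
The cruise phase begins: Nov 25, 2022 + 8 weeks = Jan 20, 2023.
The approach phase begins: Jan 20, 2023 + 32 days = Feb 21, 2023.
Orbit insertion is achieved: Feb 21, 2023 + 30 days = Mar 23, 2023.
Sep 27, 2022 falls between when launch occurs (Aug 19, 2022) and when the spacecraft separates from the upper stage (Oct 7, 2022).

Launch occurs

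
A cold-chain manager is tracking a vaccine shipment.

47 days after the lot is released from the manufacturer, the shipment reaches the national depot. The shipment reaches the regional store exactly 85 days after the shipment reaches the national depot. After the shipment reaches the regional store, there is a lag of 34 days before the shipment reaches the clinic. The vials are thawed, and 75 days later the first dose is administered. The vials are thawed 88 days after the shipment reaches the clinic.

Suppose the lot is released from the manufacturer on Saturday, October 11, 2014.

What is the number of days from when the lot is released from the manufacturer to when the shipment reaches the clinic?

166 days

Causal path: the lot is released from the manufacturer → the shipment reaches the national depot → the shipment reaches the regional store → the shipment reaches the clinic.
Total delay along the path: 47 + 85 + 34 = 166 days.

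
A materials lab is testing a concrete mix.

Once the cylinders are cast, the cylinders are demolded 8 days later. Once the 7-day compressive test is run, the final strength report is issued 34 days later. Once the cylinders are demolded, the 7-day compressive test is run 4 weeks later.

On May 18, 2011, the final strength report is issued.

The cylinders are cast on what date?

March 9, 2011

The final strength report is issued: May 18, 2011.
The 7-day compressive test is run: May 18, 2011 − 34 days = Apr 14, 2011.
The cylinders are demolded: Apr 14, 2011 − 4 weeks = Mar 17, 2011.
The cylinders are cast: Mar 17, 2011 − 8 days = Mar 9, 2011.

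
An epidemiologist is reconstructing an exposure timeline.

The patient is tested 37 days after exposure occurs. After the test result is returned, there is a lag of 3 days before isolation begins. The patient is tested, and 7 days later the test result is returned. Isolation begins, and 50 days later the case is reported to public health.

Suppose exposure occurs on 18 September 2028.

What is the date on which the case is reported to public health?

Exposure occurs: Sep 18, 2028.
The patient is tested: Sep 18, 2028 + 37 days = Oct 25, 2028.
The test result is returned: Oct 25, 2028 + 7 days = Nov 1, 2028.
Isolation begins: Nov 1, 2028 + 3 days = Nov 4, 2028.
The case is reported to public health: Nov 4, 2028 + 50 days = Dec 24, 2028.

24 December 2028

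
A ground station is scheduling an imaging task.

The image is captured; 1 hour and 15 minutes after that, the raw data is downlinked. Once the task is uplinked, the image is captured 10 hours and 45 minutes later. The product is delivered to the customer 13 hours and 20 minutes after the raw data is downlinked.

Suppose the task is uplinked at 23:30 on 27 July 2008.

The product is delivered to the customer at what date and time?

00:50 on 29 July 2008

The task is uplinked: 23:30 Jul 27, 2008.
The image is captured: 23:30 Jul 27, 2008 + 10h45m = 10:15 Jul 28, 2008.
The raw data is downlinked: 10:15 Jul 28, 2008 + 1h15m = 11:30 Jul 28, 2008.
The product is delivered to the customer: 11:30 Jul 28, 2008 + 13h20m = 00:50 Jul 29, 2008.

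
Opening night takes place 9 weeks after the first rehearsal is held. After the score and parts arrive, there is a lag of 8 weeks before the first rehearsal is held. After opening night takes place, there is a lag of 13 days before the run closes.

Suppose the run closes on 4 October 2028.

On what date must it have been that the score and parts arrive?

25 May 2028

The run closes: Oct 4, 2028.
Opening night takes place: Oct 4, 2028 − 13 days = Sep 21, 2028.
The first rehearsal is held: Sep 21, 2028 − 9 weeks = Jul 20, 2028.
The score and parts arrive: Jul 20, 2028 − 8 weeks = May 25, 2028.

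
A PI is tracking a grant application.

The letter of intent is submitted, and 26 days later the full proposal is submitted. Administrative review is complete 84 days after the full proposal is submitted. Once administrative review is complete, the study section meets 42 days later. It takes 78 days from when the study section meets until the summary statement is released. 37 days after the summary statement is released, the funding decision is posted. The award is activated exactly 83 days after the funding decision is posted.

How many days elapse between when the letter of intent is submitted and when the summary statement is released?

Causal path: the letter of intent is submitted → the full proposal is submitted → administrative review is complete → the study section meets → the summary statement is released.
Total delay along the path: 26 + 84 + 42 + 78 = 230 days.

230 days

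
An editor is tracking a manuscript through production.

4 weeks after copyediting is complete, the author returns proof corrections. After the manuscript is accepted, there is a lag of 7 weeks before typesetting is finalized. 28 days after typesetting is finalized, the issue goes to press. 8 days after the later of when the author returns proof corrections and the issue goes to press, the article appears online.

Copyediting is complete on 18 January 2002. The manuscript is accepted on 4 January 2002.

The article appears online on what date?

30 March 2002

Copyediting is complete: Jan 18, 2002.
The author returns proof corrections: Jan 18, 2002 + 4 weeks = Feb 15, 2002.
The manuscript is accepted: Jan 4, 2002.
Typesetting is finalized: Jan 4, 2002 + 7 weeks = Feb 22, 2002.
The issue goes to press: Feb 22, 2002 + 28 days = Mar 22, 2002.
Both prerequisites met — the author returns proof corrections (Feb 15, 2002), the issue goes to press (Mar 22, 2002); the later is Mar 22, 2002.
The article appears online: Mar 22, 2002 + 8 days = Mar 30, 2002.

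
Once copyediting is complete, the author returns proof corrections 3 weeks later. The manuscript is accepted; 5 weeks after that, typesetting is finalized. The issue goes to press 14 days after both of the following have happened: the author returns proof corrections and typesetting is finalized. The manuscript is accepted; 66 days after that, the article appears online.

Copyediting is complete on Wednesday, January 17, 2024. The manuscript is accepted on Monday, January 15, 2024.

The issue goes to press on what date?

Monday, March 4, 2024

Copyediting is complete: Jan 17, 2024.
The author returns proof corrections: Jan 17, 2024 + 3 weeks = Feb 7, 2024.
The manuscript is accepted: Jan 15, 2024.
Typesetting is finalized: Jan 15, 2024 + 5 weeks = Feb 19, 2024.
Both prerequisites met — the author returns proof corrections (Feb 7, 2024), typesetting is finalized (Feb 19, 2024); the later is Feb 19, 2024.
The issue goes to press: Feb 19, 2024 + 14 days = Mar 4, 2024.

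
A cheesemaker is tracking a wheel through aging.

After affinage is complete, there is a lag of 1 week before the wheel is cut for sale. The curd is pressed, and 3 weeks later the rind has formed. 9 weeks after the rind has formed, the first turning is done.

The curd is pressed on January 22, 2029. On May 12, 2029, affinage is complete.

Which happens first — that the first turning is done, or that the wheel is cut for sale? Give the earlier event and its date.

The curd is pressed: Jan 22, 2029.
The rind has formed: Jan 22, 2029 + 3 weeks = Feb 12, 2029.
The first turning is done: Feb 12, 2029 + 9 weeks = Apr 16, 2029.
Affinage is complete: May 12, 2029.
The wheel is cut for sale: May 12, 2029 + 1 week = May 19, 2029.
Comparing: the first turning is done on Apr 16, 2029 vs the wheel is cut for sale on May 19, 2029. Earlier: the first turning is done.

The first turning is done — April 16, 2029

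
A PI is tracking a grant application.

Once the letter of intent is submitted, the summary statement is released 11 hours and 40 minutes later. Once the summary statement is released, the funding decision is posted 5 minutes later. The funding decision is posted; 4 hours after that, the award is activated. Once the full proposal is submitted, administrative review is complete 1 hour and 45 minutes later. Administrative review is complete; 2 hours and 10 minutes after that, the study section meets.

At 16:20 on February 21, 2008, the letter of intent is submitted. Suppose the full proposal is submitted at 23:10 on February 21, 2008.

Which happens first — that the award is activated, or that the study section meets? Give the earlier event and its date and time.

The study section meets — 03:05 on February 22, 2008

The letter of intent is submitted: 16:20 Feb 21, 2008.
The summary statement is released: 16:20 Feb 21, 2008 + 11h40m = 04:00 Feb 22, 2008.
The funding decision is posted: 04:00 Feb 22, 2008 + 5m = 04:05 Feb 22, 2008.
The award is activated: 04:05 Feb 22, 2008 + 4h = 08:05 Feb 22, 2008.
The full proposal is submitted: 23:10 Feb 21, 2008.
Administrative review is complete: 23:10 Feb 21, 2008 + 1h45m = 00:55 Feb 22, 2008.
The study section meets: 00:55 Feb 22, 2008 + 2h10m = 03:05 Feb 22, 2008.
Comparing: the award is activated at 08:05 Feb 22, 2008 vs the study section meets at 03:05 Feb 22, 2008. Earlier: the study section meets.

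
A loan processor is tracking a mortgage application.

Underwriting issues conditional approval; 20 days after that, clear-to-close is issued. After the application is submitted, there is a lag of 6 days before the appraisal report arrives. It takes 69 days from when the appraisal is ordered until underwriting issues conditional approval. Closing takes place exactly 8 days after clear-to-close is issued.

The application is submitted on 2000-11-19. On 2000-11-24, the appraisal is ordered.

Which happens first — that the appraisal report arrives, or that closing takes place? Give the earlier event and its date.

The appraisal report arrives — 2000-11-25

The application is submitted: Nov 19, 2000.
The appraisal report arrives: Nov 19, 2000 + 6 days = Nov 25, 2000.
The appraisal is ordered: Nov 24, 2000.
Underwriting issues conditional approval: Nov 24, 2000 + 69 days = Feb 1, 2001.
Clear-to-close is issued: Feb 1, 2001 + 20 days = Feb 21, 2001.
Closing takes place: Feb 21, 2001 + 8 days = Mar 1, 2001.
Comparing: the appraisal report arrives on Nov 25, 2000 vs closing takes place on Mar 1, 2001. Earlier: the appraisal report arrives.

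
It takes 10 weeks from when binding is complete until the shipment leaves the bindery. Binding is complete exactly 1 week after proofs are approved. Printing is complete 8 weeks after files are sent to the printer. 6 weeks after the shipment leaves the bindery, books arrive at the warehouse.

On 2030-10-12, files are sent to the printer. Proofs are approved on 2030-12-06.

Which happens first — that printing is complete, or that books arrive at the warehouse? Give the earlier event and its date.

Files are sent to the printer: Oct 12, 2030.
Printing is complete: Oct 12, 2030 + 8 weeks = Dec 7, 2030.
Proofs are approved: Dec 6, 2030.
Binding is complete: Dec 6, 2030 + 1 week = Dec 13, 2030.
The shipment leaves the bindery: Dec 13, 2030 + 10 weeks = Feb 21, 2031.
Books arrive at the warehouse: Feb 21, 2031 + 6 weeks = Apr 4, 2031.
Comparing: printing is complete on Dec 7, 2030 vs books arrive at the warehouse on Apr 4, 2031. Earlier: printing is complete.

Printing is complete — 2030-12-07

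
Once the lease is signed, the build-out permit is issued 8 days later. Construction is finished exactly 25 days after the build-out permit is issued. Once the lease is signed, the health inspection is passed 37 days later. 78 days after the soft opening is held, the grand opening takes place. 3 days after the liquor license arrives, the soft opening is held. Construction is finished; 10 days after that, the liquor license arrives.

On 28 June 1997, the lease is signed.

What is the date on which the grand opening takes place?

The lease is signed: Jun 28, 1997.
The build-out permit is issued: Jun 28, 1997 + 8 days = Jul 6, 1997.
Construction is finished: Jul 6, 1997 + 25 days = Jul 31, 1997.
The liquor license arrives: Jul 31, 1997 + 10 days = Aug 10, 1997.
The soft opening is held: Aug 10, 1997 + 3 days = Aug 13, 1997.
The grand opening takes place: Aug 13, 1997 + 78 days = Oct 30, 1997.

30 October 1997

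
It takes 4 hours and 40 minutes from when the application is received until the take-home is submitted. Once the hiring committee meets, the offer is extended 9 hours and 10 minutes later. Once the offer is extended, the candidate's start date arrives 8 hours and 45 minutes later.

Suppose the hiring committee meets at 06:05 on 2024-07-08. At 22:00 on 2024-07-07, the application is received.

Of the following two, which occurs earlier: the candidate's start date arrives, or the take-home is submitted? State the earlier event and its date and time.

The take-home is submitted — 02:40 on 2024-07-08

The hiring committee meets: 06:05 Jul 8, 2024.
The offer is extended: 06:05 Jul 8, 2024 + 9h10m = 15:15 Jul 8, 2024.
The candidate's start date arrives: 15:15 Jul 8, 2024 + 8h45m = 00:00 Jul 9, 2024.
The application is received: 22:00 Jul 7, 2024.
The take-home is submitted: 22:00 Jul 7, 2024 + 4h40m = 02:40 Jul 8, 2024.
Comparing: the candidate's start date arrives at 00:00 Jul 9, 2024 vs the take-home is submitted at 02:40 Jul 8, 2024. Earlier: the take-home is submitted.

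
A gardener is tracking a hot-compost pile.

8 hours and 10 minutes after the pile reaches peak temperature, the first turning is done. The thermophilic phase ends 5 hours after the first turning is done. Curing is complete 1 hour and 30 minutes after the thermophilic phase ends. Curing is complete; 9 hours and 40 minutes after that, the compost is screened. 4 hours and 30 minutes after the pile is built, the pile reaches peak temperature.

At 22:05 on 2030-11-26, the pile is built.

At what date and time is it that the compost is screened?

The pile is built: 22:05 Nov 26, 2030.
The pile reaches peak temperature: 22:05 Nov 26, 2030 + 4h30m = 02:35 Nov 27, 2030.
The first turning is done: 02:35 Nov 27, 2030 + 8h10m = 10:45 Nov 27, 2030.
The thermophilic phase ends: 10:45 Nov 27, 2030 + 5h = 15:45 Nov 27, 2030.
Curing is complete: 15:45 Nov 27, 2030 + 1h30m = 17:15 Nov 27, 2030.
The compost is screened: 17:15 Nov 27, 2030 + 9h40m = 02:55 Nov 28, 2030.

02:55 on 2030-11-28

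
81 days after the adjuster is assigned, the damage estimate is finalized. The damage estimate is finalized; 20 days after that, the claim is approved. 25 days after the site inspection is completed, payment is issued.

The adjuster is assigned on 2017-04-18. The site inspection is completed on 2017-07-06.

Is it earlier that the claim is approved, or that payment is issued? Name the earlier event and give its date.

The adjuster is assigned: Apr 18, 2017.
The damage estimate is finalized: Apr 18, 2017 + 81 days = Jul 8, 2017.
The claim is approved: Jul 8, 2017 + 20 days = Jul 28, 2017.
The site inspection is completed: Jul 6, 2017.
Payment is issued: Jul 6, 2017 + 25 days = Jul 31, 2017.
Comparing: the claim is approved on Jul 28, 2017 vs payment is issued on Jul 31, 2017. Earlier: the claim is approved.

The claim is approved — 2017-07-28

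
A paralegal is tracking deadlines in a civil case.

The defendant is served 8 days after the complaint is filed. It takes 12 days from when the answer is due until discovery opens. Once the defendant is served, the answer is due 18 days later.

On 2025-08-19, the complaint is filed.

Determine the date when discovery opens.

The complaint is filed: Aug 19, 2025.
The defendant is served: Aug 19, 2025 + 8 days = Aug 27, 2025.
The answer is due: Aug 27, 2025 + 18 days = Sep 14, 2025.
Discovery opens: Sep 14, 2025 + 12 days = Sep 26, 2025.

2025-09-26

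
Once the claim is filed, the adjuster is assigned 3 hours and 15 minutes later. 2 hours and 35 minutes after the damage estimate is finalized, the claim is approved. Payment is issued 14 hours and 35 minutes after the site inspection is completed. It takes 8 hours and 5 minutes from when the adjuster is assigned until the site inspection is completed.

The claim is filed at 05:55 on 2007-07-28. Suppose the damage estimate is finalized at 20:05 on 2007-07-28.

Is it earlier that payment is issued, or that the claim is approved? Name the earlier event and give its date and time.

The claim is approved — 22:40 on 2007-07-28

The claim is filed: 05:55 Jul 28, 2007.
The adjuster is assigned: 05:55 Jul 28, 2007 + 3h15m = 09:10 Jul 28, 2007.
The site inspection is completed: 09:10 Jul 28, 2007 + 8h05m = 17:15 Jul 28, 2007.
Payment is issued: 17:15 Jul 28, 2007 + 14h35m = 07:50 Jul 29, 2007.
The damage estimate is finalized: 20:05 Jul 28, 2007.
The claim is approved: 20:05 Jul 28, 2007 + 2h35m = 22:40 Jul 28, 2007.
Comparing: payment is issued at 07:50 Jul 29, 2007 vs the claim is approved at 22:40 Jul 28, 2007. Earlier: the claim is approved.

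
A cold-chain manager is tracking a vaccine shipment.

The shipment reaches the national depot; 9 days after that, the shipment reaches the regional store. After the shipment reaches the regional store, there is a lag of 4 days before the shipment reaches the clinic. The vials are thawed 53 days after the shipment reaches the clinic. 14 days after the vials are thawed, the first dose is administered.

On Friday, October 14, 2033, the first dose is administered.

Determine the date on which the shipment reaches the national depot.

Tuesday, July 26, 2033

The first dose is administered: Oct 14, 2033.
The vials are thawed: Oct 14, 2033 − 14 days = Sep 30, 2033.
The shipment reaches the clinic: Sep 30, 2033 − 53 days = Aug 8, 2033.
The shipment reaches the regional store: Aug 8, 2033 − 4 days = Aug 4, 2033.
The shipment reaches the national depot: Aug 4, 2033 − 9 days = Jul 26, 2033.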